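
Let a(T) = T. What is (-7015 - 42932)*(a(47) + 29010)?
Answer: -1451309979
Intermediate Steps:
(-7015 - 42932)*(a(47) + 29010) = (-7015 - 42932)*(47 + 29010) = -49947*29057 = -1451309979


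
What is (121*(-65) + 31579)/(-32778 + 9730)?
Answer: -11857/11524 ≈ -1.0289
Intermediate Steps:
(121*(-65) + 31579)/(-32778 + 9730) = (-7865 + 31579)/(-23048) = 23714*(-1/23048) = -11857/11524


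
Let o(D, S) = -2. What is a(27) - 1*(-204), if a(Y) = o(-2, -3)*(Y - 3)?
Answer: 156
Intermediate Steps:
a(Y) = 6 - 2*Y (a(Y) = -2*(Y - 3) = -2*(-3 + Y) = 6 - 2*Y)
a(27) - 1*(-204) = (6 - 2*27) - 1*(-204) = (6 - 54) + 204 = -48 + 204 = 156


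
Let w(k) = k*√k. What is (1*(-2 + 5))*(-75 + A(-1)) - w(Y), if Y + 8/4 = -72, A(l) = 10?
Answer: -195 + 74*I*√74 ≈ -195.0 + 636.57*I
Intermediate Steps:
Y = -74 (Y = -2 - 72 = -74)
w(k) = k^(3/2)
(1*(-2 + 5))*(-75 + A(-1)) - w(Y) = (1*(-2 + 5))*(-75 + 10) - (-74)^(3/2) = (1*3)*(-65) - (-74)*I*√74 = 3*(-65) + 74*I*√74 = -195 + 74*I*√74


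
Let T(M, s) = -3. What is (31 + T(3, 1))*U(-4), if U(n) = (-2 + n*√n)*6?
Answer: -336 - 1344*I ≈ -336.0 - 1344.0*I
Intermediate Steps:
U(n) = -12 + 6*n^(3/2) (U(n) = (-2 + n^(3/2))*6 = -12 + 6*n^(3/2))
(31 + T(3, 1))*U(-4) = (31 - 3)*(-12 + 6*(-4)^(3/2)) = 28*(-12 + 6*(-8*I)) = 28*(-12 - 48*I) = -336 - 1344*I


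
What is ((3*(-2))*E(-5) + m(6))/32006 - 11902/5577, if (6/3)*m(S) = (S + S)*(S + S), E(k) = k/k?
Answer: -1330655/624117 ≈ -2.1321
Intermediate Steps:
E(k) = 1
m(S) = 2*S² (m(S) = ((S + S)*(S + S))/2 = ((2*S)*(2*S))/2 = (4*S²)/2 = 2*S²)
((3*(-2))*E(-5) + m(6))/32006 - 11902/5577 = ((3*(-2))*1 + 2*6²)/32006 - 11902/5577 = (-6*1 + 2*36)*(1/32006) - 11902*1/5577 = (-6 + 72)*(1/32006) - 1082/507 = 66*(1/32006) - 1082/507 = 33/16003 - 1082/507 = -1330655/624117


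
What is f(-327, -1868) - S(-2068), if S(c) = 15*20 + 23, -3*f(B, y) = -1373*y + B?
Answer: -2565406/3 ≈ -8.5514e+5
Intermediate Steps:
f(B, y) = -B/3 + 1373*y/3 (f(B, y) = -(-1373*y + B)/3 = -(B - 1373*y)/3 = -B/3 + 1373*y/3)
S(c) = 323 (S(c) = 300 + 23 = 323)
f(-327, -1868) - S(-2068) = (-⅓*(-327) + (1373/3)*(-1868)) - 1*323 = (109 - 2564764/3) - 323 = -2564437/3 - 323 = -2565406/3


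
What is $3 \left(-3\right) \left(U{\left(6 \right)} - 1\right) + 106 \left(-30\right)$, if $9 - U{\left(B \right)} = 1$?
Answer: $-3243$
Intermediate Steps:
$U{\left(B \right)} = 8$ ($U{\left(B \right)} = 9 - 1 = 8$)
$3 \left(-3\right) \left(U{\left(6 \right)} - 1\right) + 106 \left(-30\right) = 3 \left(-3\right) \left(8 - 1\right) + 106 \left(-30\right) = \left(-9\right) 7 - 3180 = -63 - 3180 = -3243$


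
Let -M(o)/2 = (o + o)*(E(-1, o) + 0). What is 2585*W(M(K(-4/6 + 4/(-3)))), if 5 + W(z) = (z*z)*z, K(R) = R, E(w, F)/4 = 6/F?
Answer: -2287055485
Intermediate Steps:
E(w, F) = 24/F (E(w, F) = 4*(6/F) = 24/F)
M(o) = -96 (M(o) = -2*(o + o)*(24/o + 0) = -2*2*o*24/o = -2*48 = -96)
W(z) = -5 + z³ (W(z) = -5 + (z*z)*z = -5 + z²*z = -5 + z³)
2585*W(M(K(-4/6 + 4/(-3)))) = 2585*(-5 + (-96)³) = 2585*(-5 - 884736) = 2585*(-884741) = -2287055485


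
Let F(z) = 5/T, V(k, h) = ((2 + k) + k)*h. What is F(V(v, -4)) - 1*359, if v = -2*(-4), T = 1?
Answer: -354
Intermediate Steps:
v = 8
V(k, h) = h*(2 + 2*k) (V(k, h) = (2 + 2*k)*h = h*(2 + 2*k))
F(z) = 5 (F(z) = 5/1 = 5*1 = 5)
F(V(v, -4)) - 1*359 = 5 - 1*359 = 5 - 359 = -354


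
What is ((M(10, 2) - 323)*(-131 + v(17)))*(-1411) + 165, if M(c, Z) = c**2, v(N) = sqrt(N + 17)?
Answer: -41219378 + 314653*sqrt(34) ≈ -3.9385e+7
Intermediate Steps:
v(N) = sqrt(17 + N)
((M(10, 2) - 323)*(-131 + v(17)))*(-1411) + 165 = ((10**2 - 323)*(-131 + sqrt(17 + 17)))*(-1411) + 165 = ((100 - 323)*(-131 + sqrt(34)))*(-1411) + 165 = -223*(-131 + sqrt(34))*(-1411) + 165 = (29213 - 223*sqrt(34))*(-1411) + 165 = (-41219543 + 314653*sqrt(34)) + 165 = -41219378 + 314653*sqrt(34)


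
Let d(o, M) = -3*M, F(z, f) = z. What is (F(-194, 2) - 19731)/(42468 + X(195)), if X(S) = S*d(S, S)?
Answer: 19925/71607 ≈ 0.27825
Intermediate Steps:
X(S) = -3*S² (X(S) = S*(-3*S) = -3*S²)
(F(-194, 2) - 19731)/(42468 + X(195)) = (-194 - 19731)/(42468 - 3*195²) = -19925/(42468 - 3*38025) = -19925/(42468 - 114075) = -19925/(-71607) = -19925*(-1/71607) = 19925/71607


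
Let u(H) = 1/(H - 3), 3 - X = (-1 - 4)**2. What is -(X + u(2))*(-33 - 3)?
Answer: -828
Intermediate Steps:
X = -22 (X = 3 - (-1 - 4)**2 = 3 - 1*(-5)**2 = 3 - 1*25 = 3 - 25 = -22)
u(H) = 1/(-3 + H)
-(X + u(2))*(-33 - 3) = -(-22 + 1/(-3 + 2))*(-33 - 3) = -(-22 + 1/(-1))*(-36) = -(-22 - 1)*(-36) = -(-23)*(-36) = -1*828 = -828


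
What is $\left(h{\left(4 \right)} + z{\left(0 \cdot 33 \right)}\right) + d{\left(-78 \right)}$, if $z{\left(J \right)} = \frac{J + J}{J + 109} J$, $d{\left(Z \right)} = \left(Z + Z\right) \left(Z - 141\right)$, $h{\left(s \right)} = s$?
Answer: $34168$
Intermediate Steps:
$d{\left(Z \right)} = 2 Z \left(-141 + Z\right)$
$z{\left(J \right)} = \frac{2 J^{2}}{109 + J}$ ($z{\left(J \right)} = \frac{2 J}{109 + J} J = \frac{2 J^{2}}{109 + J}$)
$\left(h{\left(4 \right)} + z{\left(0 \cdot 33 \right)}\right) + d{\left(-78 \right)} = \left(4 + \frac{2 \left(0 \cdot 33\right)^{2}}{109 + 0 \cdot 33}\right) + 2 \left(-78\right) \left(-141 - 78\right) = \left(4 + \frac{2 \cdot 0^{2}}{109 + 0}\right) + 2 \left(-78\right) \left(-219\right) = \left(4 + 2 \cdot 0 \cdot \frac{1}{109}\right) + 34164 = \left(4 + 0\right) + 34164 = 4 + 34164 = 34168$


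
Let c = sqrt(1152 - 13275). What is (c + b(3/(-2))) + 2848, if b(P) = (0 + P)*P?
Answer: 11401/4 + 3*I*sqrt(1347) ≈ 2850.3 + 110.1*I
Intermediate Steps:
c = 3*I*sqrt(1347) (c = sqrt(-12123) = 3*I*sqrt(1347) ≈ 110.1*I)
b(P) = P**2 (b(P) = P*P = P**2)
(c + b(3/(-2))) + 2848 = (3*I*sqrt(1347) + (3/(-2))**2) + 2848 = (3*I*sqrt(1347) + (-1/2*3)**2) + 2848 = (3*I*sqrt(1347) + (-3/2)**2) + 2848 = (3*I*sqrt(1347) + 9/4) + 2848 = (9/4 + 3*I*sqrt(1347)) + 2848 = 11401/4 + 3*I*sqrt(1347)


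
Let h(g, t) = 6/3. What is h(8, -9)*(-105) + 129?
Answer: -81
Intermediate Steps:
h(g, t) = 2 (h(g, t) = 6*(⅓) = 2)
h(8, -9)*(-105) + 129 = 2*(-105) + 129 = -210 + 129 = -81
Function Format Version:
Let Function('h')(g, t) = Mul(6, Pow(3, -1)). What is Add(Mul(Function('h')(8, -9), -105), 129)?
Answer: -81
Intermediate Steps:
Function('h')(g, t) = 2 (Function('h')(g, t) = Mul(6, Rational(1, 3)) = 2)
Add(Mul(Function('h')(8, -9), -105), 129) = Add(Mul(2, -105), 129) = Add(-210, 129) = -81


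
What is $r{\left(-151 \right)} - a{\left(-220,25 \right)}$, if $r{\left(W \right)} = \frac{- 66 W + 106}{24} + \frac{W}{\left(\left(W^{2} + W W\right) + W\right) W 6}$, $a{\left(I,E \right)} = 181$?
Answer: $\frac{65085833}{272706} \approx 238.67$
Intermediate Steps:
$r{\left(W \right)} = \frac{53}{12} - \frac{11 W}{4} + \frac{1}{6 \left(W + 2 W^{2}\right)}$ ($r{\left(W \right)} = \left(106 - 66 W\right) \frac{1}{24} + \frac{W}{\left(\left(W^{2} + W^{2}\right) + W\right) W 6} = \left(\frac{53}{12} - \frac{11 W}{4}\right) + \frac{W}{\left(2 W^{2} + W\right) W 6} = \left(\frac{53}{12} - \frac{11 W}{4}\right) + \frac{W}{\left(W + 2 W^{2}\right) W 6} = \left(\frac{53}{12} - \frac{11 W}{4}\right) + \frac{W}{W \left(W + 2 W^{2}\right) 6} = \left(\frac{53}{12} - \frac{11 W}{4}\right) + \frac{W}{6 W \left(W + 2 W^{2}\right)} = \left(\frac{53}{12} - \frac{11 W}{4}\right) + W \frac{1}{6 W \left(W + 2 W^{2}\right)} = \left(\frac{53}{12} - \frac{11 W}{4}\right) + \frac{1}{6 \left(W + 2 W^{2}\right)} = \frac{53}{12} - \frac{11 W}{4} + \frac{1}{6 \left(W + 2 W^{2}\right)}$)
$r{\left(-151 \right)} - a{\left(-220,25 \right)} = \frac{2 - 66 \left(-151\right)^{3} + 53 \left(-151\right) + 73 \left(-151\right)^{2}}{12 \left(-151\right) \left(1 + 2 \left(-151\right)\right)} - 181 = \frac{1}{12} \left(- \frac{1}{151}\right) \frac{1}{1 - 302} \left(2 - -227234766 - 8003 + 73 \cdot 22801\right) - 181 = \frac{1}{12} \left(- \frac{1}{151}\right) \frac{1}{-301} \left(2 + 227234766 - 8003 + 1664473\right) - 181 = \frac{1}{12} \left(- \frac{1}{151}\right) \left(- \frac{1}{301}\right) 228891238 - 181 = \frac{114445619}{272706} - 181 = \frac{65085833}{272706}$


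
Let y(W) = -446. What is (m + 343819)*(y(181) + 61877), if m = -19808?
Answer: 19904319741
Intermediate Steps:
(m + 343819)*(y(181) + 61877) = (-19808 + 343819)*(-446 + 61877) = 324011*61431 = 19904319741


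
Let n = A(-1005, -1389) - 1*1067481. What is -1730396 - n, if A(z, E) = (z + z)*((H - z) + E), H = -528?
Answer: -2496035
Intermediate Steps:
A(z, E) = 2*z*(-528 + E - z) (A(z, E) = (z + z)*((-528 - z) + E) = (2*z)*(-528 + E - z) = 2*z*(-528 + E - z))
n = 765639 (n = 2*(-1005)*(-528 - 1389 - 1*(-1005)) - 1*1067481 = 2*(-1005)*(-528 - 1389 + 1005) - 1067481 = 2*(-1005)*(-912) - 1067481 = 1833120 - 1067481 = 765639)
-1730396 - n = -1730396 - 1*765639 = -1730396 - 765639 = -2496035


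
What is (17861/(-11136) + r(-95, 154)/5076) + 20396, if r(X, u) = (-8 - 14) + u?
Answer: 32022832127/1570176 ≈ 20394.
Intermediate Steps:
r(X, u) = -22 + u
(17861/(-11136) + r(-95, 154)/5076) + 20396 = (17861/(-11136) + (-22 + 154)/5076) + 20396 = (17861*(-1/11136) + 132*(1/5076)) + 20396 = (-17861/11136 + 11/423) + 20396 = -2477569/1570176 + 20396 = 32022832127/1570176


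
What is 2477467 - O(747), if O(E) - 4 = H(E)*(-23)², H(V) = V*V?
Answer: -292709298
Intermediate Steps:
H(V) = V²
O(E) = 4 + 529*E² (O(E) = 4 + E²*(-23)² = 4 + E²*529 = 4 + 529*E²)
2477467 - O(747) = 2477467 - (4 + 529*747²) = 2477467 - (4 + 529*558009) = 2477467 - (4 + 295186761) = 2477467 - 1*295186765 = 2477467 - 295186765 = -292709298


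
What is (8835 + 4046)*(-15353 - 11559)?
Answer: -346653472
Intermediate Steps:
(8835 + 4046)*(-15353 - 11559) = 12881*(-26912) = -346653472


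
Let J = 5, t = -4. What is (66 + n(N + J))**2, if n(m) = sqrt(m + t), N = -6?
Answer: (66 + I*sqrt(5))**2 ≈ 4351.0 + 295.16*I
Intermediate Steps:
n(m) = sqrt(-4 + m) (n(m) = sqrt(m - 4) = sqrt(-4 + m))
(66 + n(N + J))**2 = (66 + sqrt(-4 + (-6 + 5)))**2 = (66 + sqrt(-4 - 1))**2 = (66 + sqrt(-5))**2 = (66 + I*sqrt(5))**2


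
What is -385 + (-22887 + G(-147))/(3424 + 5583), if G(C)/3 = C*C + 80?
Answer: -3425515/9007 ≈ -380.32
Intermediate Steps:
G(C) = 240 + 3*C**2 (G(C) = 3*(C*C + 80) = 3*(C**2 + 80) = 3*(80 + C**2) = 240 + 3*C**2)
-385 + (-22887 + G(-147))/(3424 + 5583) = -385 + (-22887 + (240 + 3*(-147)**2))/(3424 + 5583) = -385 + (-22887 + (240 + 3*21609))/9007 = -385 + (-22887 + (240 + 64827))*(1/9007) = -385 + (-22887 + 65067)*(1/9007) = -385 + 42180*(1/9007) = -385 + 42180/9007 = -3425515/9007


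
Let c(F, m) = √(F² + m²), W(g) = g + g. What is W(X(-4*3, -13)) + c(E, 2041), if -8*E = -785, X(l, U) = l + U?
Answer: -50 + 157*√10841/8 ≈ 1993.4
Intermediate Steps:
X(l, U) = U + l
W(g) = 2*g
E = 785/8 (E = -⅛*(-785) = 785/8 ≈ 98.125)
W(X(-4*3, -13)) + c(E, 2041) = 2*(-13 - 4*3) + √((785/8)² + 2041²) = 2*(-13 - 12) + √(616225/64 + 4165681) = 2*(-25) + √(267219809/64) = -50 + 157*√10841/8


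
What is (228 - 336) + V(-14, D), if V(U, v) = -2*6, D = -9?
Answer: -120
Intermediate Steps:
V(U, v) = -12
(228 - 336) + V(-14, D) = (228 - 336) - 12 = -108 - 12 = -120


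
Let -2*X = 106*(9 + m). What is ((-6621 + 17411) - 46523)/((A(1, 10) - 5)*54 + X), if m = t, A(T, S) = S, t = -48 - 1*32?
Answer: -35733/4033 ≈ -8.8602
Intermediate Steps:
t = -80 (t = -48 - 32 = -80)
m = -80
X = 3763 (X = -53*(9 - 80) = -53*(-71) = -½*(-7526) = 3763)
((-6621 + 17411) - 46523)/((A(1, 10) - 5)*54 + X) = ((-6621 + 17411) - 46523)/((10 - 5)*54 + 3763) = (10790 - 46523)/(5*54 + 3763) = -35733/(270 + 3763) = -35733/4033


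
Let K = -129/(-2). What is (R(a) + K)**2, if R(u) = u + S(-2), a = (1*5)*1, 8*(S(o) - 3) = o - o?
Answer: 21025/4 ≈ 5256.3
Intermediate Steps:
S(o) = 3 (S(o) = 3 + (o - o)/8 = 3 + (1/8)*0 = 3 + 0 = 3)
a = 5 (a = 5*1 = 5)
R(u) = 3 + u (R(u) = u + 3 = 3 + u)
K = 129/2 (K = -129*(-1/2) = 129/2 ≈ 64.500)
(R(a) + K)**2 = ((3 + 5) + 129/2)**2 = (8 + 129/2)**2 = (145/2)**2 = 21025/4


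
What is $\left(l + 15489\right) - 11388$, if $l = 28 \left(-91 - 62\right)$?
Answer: $-183$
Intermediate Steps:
$l = -4284$ ($l = 28 \left(-153\right) = -4284$)
$\left(l + 15489\right) - 11388 = \left(-4284 + 15489\right) - 11388 = 11205 - 11388 = -183$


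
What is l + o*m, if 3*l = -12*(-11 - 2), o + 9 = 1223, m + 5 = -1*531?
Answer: -650652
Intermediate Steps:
m = -536 (m = -5 - 1*531 = -5 - 531 = -536)
o = 1214 (o = -9 + 1223 = 1214)
l = 52 (l = (-12*(-11 - 2))/3 = (-12*(-13))/3 = (⅓)*156 = 52)
l + o*m = 52 + 1214*(-536) = 52 - 650704 = -650652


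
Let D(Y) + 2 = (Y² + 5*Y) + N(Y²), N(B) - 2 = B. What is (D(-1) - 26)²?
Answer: 841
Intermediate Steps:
N(B) = 2 + B
D(Y) = 2*Y² + 5*Y (D(Y) = -2 + ((Y² + 5*Y) + (2 + Y²)) = -2 + (2 + 2*Y² + 5*Y) = 2*Y² + 5*Y)
(D(-1) - 26)² = (-(5 + 2*(-1)) - 26)² = (-(5 - 2) - 26)² = (-1*3 - 26)² = (-3 - 26)² = (-29)² = 841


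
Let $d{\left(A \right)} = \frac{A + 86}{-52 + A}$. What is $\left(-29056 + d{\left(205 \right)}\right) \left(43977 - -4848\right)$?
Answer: $- \frac{24115627725}{17} \approx -1.4186 \cdot 10^{9}$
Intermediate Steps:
$d{\left(A \right)} = \frac{86 + A}{-52 + A}$
$\left(-29056 + d{\left(205 \right)}\right) \left(43977 - -4848\right) = \left(-29056 + \frac{86 + 205}{-52 + 205}\right) \left(43977 - -4848\right) = \left(-29056 + \frac{1}{153} \cdot 291\right) \left(43977 + 4848\right) = \left(-29056 + \frac{1}{153} \cdot 291\right) 48825 = \left(-29056 + \frac{97}{51}\right) 48825 = \left(- \frac{1481759}{51}\right) 48825 = - \frac{24115627725}{17}$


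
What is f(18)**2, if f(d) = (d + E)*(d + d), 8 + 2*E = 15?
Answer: 599076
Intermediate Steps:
E = 7/2 (E = -4 + (1/2)*15 = -4 + 15/2 = 7/2 ≈ 3.5000)
f(d) = 2*d*(7/2 + d) (f(d) = (d + 7/2)*(d + d) = (7/2 + d)*(2*d) = 2*d*(7/2 + d))
f(18)**2 = (18*(7 + 2*18))**2 = (18*(7 + 36))**2 = (18*43)**2 = 774**2 = 599076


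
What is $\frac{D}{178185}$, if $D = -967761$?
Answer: $- \frac{322587}{59395} \approx -5.4312$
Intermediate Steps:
$\frac{D}{178185} = - \frac{967761}{178185} = \left(-967761\right) \frac{1}{178185} = - \frac{322587}{59395}$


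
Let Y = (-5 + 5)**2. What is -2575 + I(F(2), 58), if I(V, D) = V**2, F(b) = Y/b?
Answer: -2575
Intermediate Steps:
Y = 0 (Y = 0**2 = 0)
F(b) = 0 (F(b) = 0/b = 0)
-2575 + I(F(2), 58) = -2575 + 0**2 = -2575 + 0 = -2575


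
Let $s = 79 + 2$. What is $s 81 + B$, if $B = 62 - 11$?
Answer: $6612$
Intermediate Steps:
$B = 51$
$s = 81$
$s 81 + B = 81 \cdot 81 + 51 = 6561 + 51 = 6612$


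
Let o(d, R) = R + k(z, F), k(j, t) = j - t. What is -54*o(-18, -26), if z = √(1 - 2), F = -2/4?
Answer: 1377 - 54*I ≈ 1377.0 - 54.0*I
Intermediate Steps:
F = -½ (F = -2*¼ = -½ ≈ -0.50000)
z = I (z = √(-1) = I ≈ 1.0*I)
o(d, R) = ½ + I + R (o(d, R) = R + (I - 1*(-½)) = R + (I + ½) = R + (½ + I) = ½ + I + R)
-54*o(-18, -26) = -54*(½ + I - 26) = -54*(-51/2 + I) = 1377 - 54*I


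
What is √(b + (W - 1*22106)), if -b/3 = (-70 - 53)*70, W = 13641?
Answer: √17365 ≈ 131.78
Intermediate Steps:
b = 25830 (b = -3*(-70 - 53)*70 = -(-369)*70 = -3*(-8610) = 25830)
√(b + (W - 1*22106)) = √(25830 + (13641 - 1*22106)) = √(25830 + (13641 - 22106)) = √(25830 - 8465) = √17365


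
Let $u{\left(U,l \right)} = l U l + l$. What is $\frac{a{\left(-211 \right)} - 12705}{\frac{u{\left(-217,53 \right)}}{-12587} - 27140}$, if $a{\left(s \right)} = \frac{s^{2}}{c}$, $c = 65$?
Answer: $\frac{1229284181}{2770638650} \approx 0.44368$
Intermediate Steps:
$u{\left(U,l \right)} = l + U l^{2}$ ($u{\left(U,l \right)} = U l l + l = U l^{2} + l = l + U l^{2}$)
$a{\left(s \right)} = \frac{s^{2}}{65}$
$\frac{a{\left(-211 \right)} - 12705}{\frac{u{\left(-217,53 \right)}}{-12587} - 27140} = \frac{\frac{\left(-211\right)^{2}}{65} - 12705}{\frac{53 \left(1 - 11501\right)}{-12587} - 27140} = \frac{\frac{1}{65} \cdot 44521 - 12705}{53 \left(1 - 11501\right) \left(- \frac{1}{12587}\right) - 27140} = \frac{\frac{44521}{65} - 12705}{53 \left(-11500\right) \left(- \frac{1}{12587}\right) - 27140} = - \frac{781304}{65 \left(\left(-609500\right) \left(- \frac{1}{12587}\right) - 27140\right)} = - \frac{781304}{65 \left(\frac{609500}{12587} - 27140\right)} = - \frac{781304}{65 \left(- \frac{341001680}{12587}\right)} = \left(- \frac{781304}{65}\right) \left(- \frac{12587}{341001680}\right) = \frac{1229284181}{2770638650}$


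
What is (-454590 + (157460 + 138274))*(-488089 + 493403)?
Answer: -844160784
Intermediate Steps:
(-454590 + (157460 + 138274))*(-488089 + 493403) = (-454590 + 295734)*5314 = -158856*5314 = -844160784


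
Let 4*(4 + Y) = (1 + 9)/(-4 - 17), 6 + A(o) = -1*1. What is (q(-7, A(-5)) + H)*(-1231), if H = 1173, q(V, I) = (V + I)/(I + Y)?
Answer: -675054549/467 ≈ -1.4455e+6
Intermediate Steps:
A(o) = -7 (A(o) = -6 - 1*1 = -6 - 1 = -7)
Y = -173/42 (Y = -4 + ((1 + 9)/(-4 - 17))/4 = -4 + (10/(-21))/4 = -4 + (10*(-1/21))/4 = -4 + (1/4)*(-10/21) = -4 - 5/42 = -173/42 ≈ -4.1190)
q(V, I) = (I + V)/(-173/42 + I) (q(V, I) = (V + I)/(I - 173/42) = (I + V)/(-173/42 + I))
(q(-7, A(-5)) + H)*(-1231) = (42*(-7 - 7)/(-173 + 42*(-7)) + 1173)*(-1231) = (42*(-14)/(-173 - 294) + 1173)*(-1231) = (42*(-14)/(-467) + 1173)*(-1231) = (42*(-1/467)*(-14) + 1173)*(-1231) = (588/467 + 1173)*(-1231) = (548379/467)*(-1231) = -675054549/467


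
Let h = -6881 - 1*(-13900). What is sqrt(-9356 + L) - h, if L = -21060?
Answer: -7019 + 4*I*sqrt(1901) ≈ -7019.0 + 174.4*I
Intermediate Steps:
h = 7019 (h = -6881 + 13900 = 7019)
sqrt(-9356 + L) - h = sqrt(-9356 - 21060) - 1*7019 = sqrt(-30416) - 7019 = 4*I*sqrt(1901) - 7019 = -7019 + 4*I*sqrt(1901)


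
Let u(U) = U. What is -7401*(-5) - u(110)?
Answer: 36895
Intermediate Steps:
-7401*(-5) - u(110) = -7401*(-5) - 1*110 = 37005 - 110 = 36895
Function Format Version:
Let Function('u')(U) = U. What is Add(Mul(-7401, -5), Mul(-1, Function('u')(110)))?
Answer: 36895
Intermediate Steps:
Add(Mul(-7401, -5), Mul(-1, Function('u')(110))) = Add(Mul(-7401, -5), Mul(-1, 110)) = Add(37005, -110) = 36895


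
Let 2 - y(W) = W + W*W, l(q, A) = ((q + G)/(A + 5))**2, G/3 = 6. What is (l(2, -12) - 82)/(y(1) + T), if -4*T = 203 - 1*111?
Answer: 3618/1127 ≈ 3.2103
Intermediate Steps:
T = -23 (T = -(203 - 1*111)/4 = -(203 - 111)/4 = -1/4*92 = -23)
G = 18 (G = 3*6 = 18)
l(q, A) = (18 + q)**2/(5 + A)**2 (l(q, A) = ((q + 18)/(A + 5))**2 = ((18 + q)/(5 + A))**2 = (18 + q)**2/(5 + A)**2)
y(W) = 2 - W - W**2 (y(W) = 2 - (W + W*W) = 2 - (W + W**2) = 2 + (-W - W**2) = 2 - W - W**2)
(l(2, -12) - 82)/(y(1) + T) = ((18 + 2)**2/(5 - 12)**2 - 82)/((2 - 1*1 - 1*1**2) - 23) = (20**2/(-7)**2 - 82)/((2 - 1 - 1*1) - 23) = ((1/49)*400 - 82)/((2 - 1 - 1) - 23) = (400/49 - 82)/(0 - 23) = -3618/49/(-23) = -3618/49*(-1/23) = 3618/1127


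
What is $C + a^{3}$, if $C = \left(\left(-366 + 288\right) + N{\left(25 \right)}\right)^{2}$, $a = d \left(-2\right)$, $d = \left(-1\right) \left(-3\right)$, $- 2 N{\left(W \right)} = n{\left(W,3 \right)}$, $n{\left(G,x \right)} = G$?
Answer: $\frac{31897}{4} \approx 7974.3$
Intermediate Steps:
$N{\left(W \right)} = - \frac{W}{2}$
$d = 3$
$a = -6$ ($a = 3 \left(-2\right) = -6$)
$C = \frac{32761}{4}$ ($C = \left(\left(-366 + 288\right) - \frac{25}{2}\right)^{2} = \left(-78 - \frac{25}{2}\right)^{2} = \left(- \frac{181}{2}\right)^{2} = \frac{32761}{4} \approx 8190.3$)
$C + a^{3} = \frac{32761}{4} + \left(-6\right)^{3} = \frac{32761}{4} - 216 = \frac{31897}{4}$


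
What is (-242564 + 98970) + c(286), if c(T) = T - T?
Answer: -143594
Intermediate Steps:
c(T) = 0
(-242564 + 98970) + c(286) = (-242564 + 98970) + 0 = -143594 + 0 = -143594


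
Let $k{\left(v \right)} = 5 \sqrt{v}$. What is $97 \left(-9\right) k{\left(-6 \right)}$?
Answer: $- 4365 i \sqrt{6} \approx - 10692.0 i$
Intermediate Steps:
$97 \left(-9\right) k{\left(-6 \right)} = 97 \left(-9\right) 5 \sqrt{-6} = - 873 \cdot 5 i \sqrt{6} = - 4365 i \sqrt{6}$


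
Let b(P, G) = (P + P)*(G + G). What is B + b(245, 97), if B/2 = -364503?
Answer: -633946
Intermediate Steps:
B = -729006 (B = 2*(-364503) = -729006)
b(P, G) = 4*G*P (b(P, G) = (2*P)*(2*G) = 4*G*P)
B + b(245, 97) = -729006 + 4*97*245 = -729006 + 95060 = -633946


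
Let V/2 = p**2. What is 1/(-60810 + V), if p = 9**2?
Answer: -1/47688 ≈ -2.0970e-5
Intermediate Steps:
p = 81
V = 13122 (V = 2*81**2 = 2*6561 = 13122)
1/(-60810 + V) = 1/(-60810 + 13122) = 1/(-47688) = -1/47688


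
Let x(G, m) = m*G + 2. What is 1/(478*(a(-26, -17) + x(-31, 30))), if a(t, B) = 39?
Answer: -1/424942 ≈ -2.3533e-6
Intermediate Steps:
x(G, m) = 2 + G*m (x(G, m) = G*m + 2 = 2 + G*m)
1/(478*(a(-26, -17) + x(-31, 30))) = 1/(478*(39 + (2 - 31*30))) = 1/(478*(39 + (2 - 930))) = 1/(478*(39 - 928)) = 1/(478*(-889)) = 1/(-424942) = -1/424942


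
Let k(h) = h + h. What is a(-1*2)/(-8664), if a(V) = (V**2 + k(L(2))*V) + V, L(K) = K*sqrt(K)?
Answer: -1/4332 + sqrt(2)/1083 ≈ 0.0010750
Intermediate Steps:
L(K) = K**(3/2)
k(h) = 2*h
a(V) = V + V**2 + 4*V*sqrt(2) (a(V) = (V**2 + (2*2**(3/2))*V) + V = (V**2 + (2*(2*sqrt(2)))*V) + V = (V**2 + (4*sqrt(2))*V) + V = (V**2 + 4*V*sqrt(2)) + V = V + V**2 + 4*V*sqrt(2))
a(-1*2)/(-8664) = ((-1*2)*(1 - 1*2 + 4*sqrt(2)))/(-8664) = -2*(1 - 2 + 4*sqrt(2))*(-1/8664) = -2*(-1 + 4*sqrt(2))*(-1/8664) = (2 - 8*sqrt(2))*(-1/8664) = -1/4332 + sqrt(2)/1083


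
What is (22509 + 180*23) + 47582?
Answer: 74231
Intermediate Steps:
(22509 + 180*23) + 47582 = (22509 + 4140) + 47582 = 26649 + 47582 = 74231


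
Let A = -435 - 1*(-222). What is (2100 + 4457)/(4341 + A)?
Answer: 6557/4128 ≈ 1.5884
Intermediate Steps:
A = -213 (A = -435 + 222 = -213)
(2100 + 4457)/(4341 + A) = (2100 + 4457)/(4341 - 213) = 6557/4128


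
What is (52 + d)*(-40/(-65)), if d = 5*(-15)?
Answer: -184/13 ≈ -14.154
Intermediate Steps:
d = -75
(52 + d)*(-40/(-65)) = (52 - 75)*(-40/(-65)) = -(-920)*(-1)/65 = -23*8/13 = -184/13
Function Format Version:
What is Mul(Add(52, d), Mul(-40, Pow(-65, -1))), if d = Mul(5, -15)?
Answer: Rational(-184, 13) ≈ -14.154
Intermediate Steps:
d = -75
Mul(Add(52, d), Mul(-40, Pow(-65, -1))) = Mul(Add(52, -75), Mul(-40, Pow(-65, -1))) = Mul(-23, Mul(-40, Rational(-1, 65))) = Mul(-23, Rational(8, 13)) = Rational(-184, 13)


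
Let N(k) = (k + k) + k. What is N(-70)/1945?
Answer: -42/389 ≈ -0.10797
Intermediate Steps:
N(k) = 3*k (N(k) = 2*k + k = 3*k)
N(-70)/1945 = (3*(-70))/1945 = -210*1/1945 = -42/389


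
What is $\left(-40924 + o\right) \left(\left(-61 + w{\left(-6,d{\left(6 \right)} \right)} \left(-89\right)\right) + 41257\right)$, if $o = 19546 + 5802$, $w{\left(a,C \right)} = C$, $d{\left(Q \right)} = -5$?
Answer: $-648600216$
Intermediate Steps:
$o = 25348$
$\left(-40924 + o\right) \left(\left(-61 + w{\left(-6,d{\left(6 \right)} \right)} \left(-89\right)\right) + 41257\right) = \left(-40924 + 25348\right) \left(\left(-61 - -445\right) + 41257\right) = - 15576 \left(\left(-61 + 445\right) + 41257\right) = - 15576 \left(384 + 41257\right) = \left(-15576\right) 41641 = -648600216$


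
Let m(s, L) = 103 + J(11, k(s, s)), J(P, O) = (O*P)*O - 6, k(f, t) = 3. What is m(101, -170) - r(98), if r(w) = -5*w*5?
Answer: 2646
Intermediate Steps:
J(P, O) = -6 + P*O**2 (J(P, O) = P*O**2 - 6 = -6 + P*O**2)
m(s, L) = 196 (m(s, L) = 103 + (-6 + 11*3**2) = 103 + (-6 + 11*9) = 103 + (-6 + 99) = 103 + 93 = 196)
r(w) = -25*w
m(101, -170) - r(98) = 196 - (-25)*98 = 196 - 1*(-2450) = 196 + 2450 = 2646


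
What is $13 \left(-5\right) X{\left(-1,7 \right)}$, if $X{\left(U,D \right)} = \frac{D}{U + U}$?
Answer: $\frac{455}{2} \approx 227.5$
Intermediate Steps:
$X{\left(U,D \right)} = \frac{D}{2 U}$
$13 \left(-5\right) X{\left(-1,7 \right)} = 13 \left(-5\right) \frac{1}{2} \cdot 7 \frac{1}{-1} = - 65 \cdot \frac{1}{2} \cdot 7 \left(-1\right) = \left(-65\right) \left(- \frac{7}{2}\right) = \frac{455}{2}$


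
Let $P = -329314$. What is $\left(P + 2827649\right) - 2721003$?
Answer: $-222668$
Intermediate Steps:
$\left(P + 2827649\right) - 2721003 = \left(-329314 + 2827649\right) - 2721003 = 2498335 - 2721003 = -222668$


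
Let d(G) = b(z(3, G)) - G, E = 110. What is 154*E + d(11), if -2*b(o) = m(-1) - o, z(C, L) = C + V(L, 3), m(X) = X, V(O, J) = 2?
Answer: 16932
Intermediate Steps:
z(C, L) = 2 + C (z(C, L) = C + 2 = 2 + C)
b(o) = ½ + o/2 (b(o) = -(-1 - o)/2 = ½ + o/2)
d(G) = 3 - G (d(G) = (½ + (2 + 3)/2) - G = (½ + (½)*5) - G = (½ + 5/2) - G = 3 - G)
154*E + d(11) = 154*110 + (3 - 1*11) = 16940 + (3 - 11) = 16940 - 8 = 16932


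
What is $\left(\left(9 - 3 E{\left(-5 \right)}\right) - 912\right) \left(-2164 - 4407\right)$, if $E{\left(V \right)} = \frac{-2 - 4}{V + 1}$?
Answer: $\frac{11926365}{2} \approx 5.9632 \cdot 10^{6}$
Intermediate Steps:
$E{\left(V \right)} = - \frac{6}{1 + V}$
$\left(\left(9 - 3 E{\left(-5 \right)}\right) - 912\right) \left(-2164 - 4407\right) = \left(\left(9 - 3 \left(- \frac{6}{1 - 5}\right)\right) - 912\right) \left(-2164 - 4407\right) = \left(\left(9 - 3 \left(- \frac{6}{-4}\right)\right) - 912\right) \left(-6571\right) = \left(\left(9 - 3 \left(\left(-6\right) \left(- \frac{1}{4}\right)\right)\right) - 912\right) \left(-6571\right) = \left(\left(9 - \frac{9}{2}\right) - 912\right) \left(-6571\right) = \left(\frac{9}{2} - 912\right) \left(-6571\right) = \left(- \frac{1815}{2}\right) \left(-6571\right) = \frac{11926365}{2}$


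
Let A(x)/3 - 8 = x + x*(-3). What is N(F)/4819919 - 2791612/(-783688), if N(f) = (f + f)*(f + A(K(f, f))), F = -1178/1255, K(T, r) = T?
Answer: 81509370207488417/22882161176232430 ≈ 3.5621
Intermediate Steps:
A(x) = 24 - 6*x (A(x) = 24 + 3*(x + x*(-3)) = 24 + 3*(x - 3*x) = 24 + 3*(-2*x) = 24 - 6*x)
F = -1178/1255 (F = -1178*1/1255 = -1178/1255 ≈ -0.93865)
N(f) = 2*f*(24 - 5*f) (N(f) = (f + f)*(f + (24 - 6*f)) = (2*f)*(24 - 5*f) = 2*f*(24 - 5*f))
N(F)/4819919 - 2791612/(-783688) = (2*(-1178/1255)*(24 - 5*(-1178/1255)))/4819919 - 2791612/(-783688) = (2*(-1178/1255)*(24 + 1178/251))*(1/4819919) - 2791612*(-1/783688) = (2*(-1178/1255)*(7202/251))*(1/4819919) + 697903/195922 = -16967912/315005*1/4819919 + 697903/195922 = -1305224/116792198815 + 697903/195922 = 81509370207488417/22882161176232430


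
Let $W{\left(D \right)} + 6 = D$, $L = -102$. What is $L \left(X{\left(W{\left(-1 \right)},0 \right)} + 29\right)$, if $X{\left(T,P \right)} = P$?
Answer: $-2958$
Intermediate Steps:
$W{\left(D \right)} = -6 + D$
$L \left(X{\left(W{\left(-1 \right)},0 \right)} + 29\right) = - 102 \left(0 + 29\right) = \left(-102\right) 29 = -2958$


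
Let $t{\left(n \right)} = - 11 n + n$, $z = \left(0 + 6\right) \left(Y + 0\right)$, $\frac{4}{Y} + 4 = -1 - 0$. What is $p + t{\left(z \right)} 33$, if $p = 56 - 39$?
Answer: $1601$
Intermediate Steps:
$Y = - \frac{4}{5}$ ($Y = \frac{4}{-4 - 1} = \frac{4}{-5} = 4 \left(- \frac{1}{5}\right) = - \frac{4}{5} \approx -0.8$)
$z = - \frac{24}{5}$ ($z = \left(0 + 6\right) \left(- \frac{4}{5} + 0\right) = 6 \left(- \frac{4}{5}\right) = - \frac{24}{5} \approx -4.8$)
$t{\left(n \right)} = - 10 n$
$p = 17$ ($p = 56 - 39 = 17$)
$p + t{\left(z \right)} 33 = 17 + \left(-10\right) \left(- \frac{24}{5}\right) 33 = 17 + 48 \cdot 33 = 17 + 1584 = 1601$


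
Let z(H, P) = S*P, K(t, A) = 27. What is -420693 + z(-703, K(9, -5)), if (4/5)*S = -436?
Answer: -435408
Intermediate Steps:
S = -545 (S = (5/4)*(-436) = -545)
z(H, P) = -545*P
-420693 + z(-703, K(9, -5)) = -420693 - 545*27 = -420693 - 14715 = -435408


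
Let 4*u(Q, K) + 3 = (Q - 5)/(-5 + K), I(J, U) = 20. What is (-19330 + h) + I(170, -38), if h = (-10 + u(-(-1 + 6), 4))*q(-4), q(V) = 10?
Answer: -38785/2 ≈ -19393.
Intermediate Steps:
u(Q, K) = -¾ + (-5 + Q)/(4*(-5 + K)) (u(Q, K) = -¾ + ((Q - 5)/(-5 + K))/4 = -¾ + ((-5 + Q)/(-5 + K))/4 = -¾ + (-5 + Q)/(4*(-5 + K)))
h = -165/2 (h = (-10 + (10 - (-1 + 6) - 3*4)/(4*(-5 + 4)))*10 = (-10 + (¼)*(10 - 1*5 - 12)/(-1))*10 = (-10 + (¼)*(-1)*(10 - 5 - 12))*10 = (-10 + (¼)*(-1)*(-7))*10 = (-10 + 7/4)*10 = -33/4*10 = -165/2 ≈ -82.500)
(-19330 + h) + I(170, -38) = (-19330 - 165/2) + 20 = -38825/2 + 20 = -38785/2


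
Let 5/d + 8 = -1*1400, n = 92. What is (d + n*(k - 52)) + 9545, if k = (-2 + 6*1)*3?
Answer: 8257915/1408 ≈ 5865.0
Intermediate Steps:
k = 12 (k = (-2 + 6)*3 = 4*3 = 12)
d = -5/1408 (d = 5/(-8 - 1*1400) = 5/(-8 - 1400) = 5/(-1408) = 5*(-1/1408) = -5/1408 ≈ -0.0035511)
(d + n*(k - 52)) + 9545 = (-5/1408 + 92*(12 - 52)) + 9545 = (-5/1408 + 92*(-40)) + 9545 = (-5/1408 - 3680) + 9545 = -5181445/1408 + 9545 = 8257915/1408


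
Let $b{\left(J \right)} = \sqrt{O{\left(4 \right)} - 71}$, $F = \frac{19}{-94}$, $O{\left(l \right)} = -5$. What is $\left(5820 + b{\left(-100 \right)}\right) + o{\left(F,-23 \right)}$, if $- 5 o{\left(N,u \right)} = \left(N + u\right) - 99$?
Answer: $\frac{2746887}{470} + 2 i \sqrt{19} \approx 5844.4 + 8.7178 i$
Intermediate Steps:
$F = - \frac{19}{94}$ ($F = 19 \left(- \frac{1}{94}\right) = - \frac{19}{94} \approx -0.20213$)
$o{\left(N,u \right)} = \frac{99}{5} - \frac{N}{5} - \frac{u}{5}$ ($o{\left(N,u \right)} = - \frac{\left(N + u\right) - 99}{5} = - \frac{-99 + N + u}{5} = \frac{99}{5} - \frac{N}{5} - \frac{u}{5}$)
$b{\left(J \right)} = 2 i \sqrt{19}$ ($b{\left(J \right)} = \sqrt{-5 - 71} = \sqrt{-76} = 2 i \sqrt{19}$)
$\left(5820 + b{\left(-100 \right)}\right) + o{\left(F,-23 \right)} = \left(5820 + 2 i \sqrt{19}\right) - - \frac{11487}{470} = \left(5820 + 2 i \sqrt{19}\right) + \left(\frac{99}{5} + \frac{19}{470} + \frac{23}{5}\right) = \left(5820 + 2 i \sqrt{19}\right) + \frac{11487}{470} = \frac{2746887}{470} + 2 i \sqrt{19}$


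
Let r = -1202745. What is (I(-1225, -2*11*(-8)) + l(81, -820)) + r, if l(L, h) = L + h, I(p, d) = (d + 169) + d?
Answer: -1202963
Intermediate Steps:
I(p, d) = 169 + 2*d (I(p, d) = (169 + d) + d = 169 + 2*d)
(I(-1225, -2*11*(-8)) + l(81, -820)) + r = ((169 + 2*(-2*11*(-8))) + (81 - 820)) - 1202745 = ((169 + 2*(-22*(-8))) - 739) - 1202745 = ((169 + 2*176) - 739) - 1202745 = ((169 + 352) - 739) - 1202745 = (521 - 739) - 1202745 = -218 - 1202745 = -1202963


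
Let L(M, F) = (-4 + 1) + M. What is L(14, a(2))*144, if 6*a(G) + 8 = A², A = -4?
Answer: 1584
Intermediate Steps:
a(G) = 4/3 (a(G) = -4/3 + (⅙)*(-4)² = -4/3 + (⅙)*16 = -4/3 + 8/3 = 4/3)
L(M, F) = -3 + M
L(14, a(2))*144 = (-3 + 14)*144 = 11*144 = 1584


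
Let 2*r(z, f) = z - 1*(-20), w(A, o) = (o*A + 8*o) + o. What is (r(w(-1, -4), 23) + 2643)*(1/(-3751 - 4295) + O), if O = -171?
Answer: -403129031/894 ≈ -4.5093e+5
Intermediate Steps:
w(A, o) = 9*o + A*o (w(A, o) = (A*o + 8*o) + o = (8*o + A*o) + o = 9*o + A*o)
r(z, f) = 10 + z/2 (r(z, f) = (z - 1*(-20))/2 = (z + 20)/2 = (20 + z)/2 = 10 + z/2)
(r(w(-1, -4), 23) + 2643)*(1/(-3751 - 4295) + O) = ((10 + (-4*(9 - 1))/2) + 2643)*(1/(-3751 - 4295) - 171) = ((10 + (-4*8)/2) + 2643)*(1/(-8046) - 171) = ((10 + (1/2)*(-32)) + 2643)*(-1/8046 - 171) = ((10 - 16) + 2643)*(-1375867/8046) = (-6 + 2643)*(-1375867/8046) = 2637*(-1375867/8046) = -403129031/894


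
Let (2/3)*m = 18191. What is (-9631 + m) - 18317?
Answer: -1323/2 ≈ -661.50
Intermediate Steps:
m = 54573/2 (m = (3/2)*18191 = 54573/2 ≈ 27287.)
(-9631 + m) - 18317 = (-9631 + 54573/2) - 18317 = 35311/2 - 18317 = -1323/2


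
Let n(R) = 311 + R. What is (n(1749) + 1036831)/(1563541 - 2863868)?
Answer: -148413/185761 ≈ -0.79895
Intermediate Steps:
(n(1749) + 1036831)/(1563541 - 2863868) = ((311 + 1749) + 1036831)/(1563541 - 2863868) = (2060 + 1036831)/(-1300327) = 1038891*(-1/1300327) = -148413/185761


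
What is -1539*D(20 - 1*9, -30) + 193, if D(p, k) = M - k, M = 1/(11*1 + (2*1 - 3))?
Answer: -461309/10 ≈ -46131.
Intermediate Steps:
M = 1/10 (M = 1/(11 + (2 - 3)) = 1/(11 - 1) = 1/10 ≈ 0.10000)
D(p, k) = 1/10 - k
-1539*D(20 - 1*9, -30) + 193 = -1539*(1/10 - 1*(-30)) + 193 = -1539*(1/10 + 30) + 193 = -1539*301/10 + 193 = -463239/10 + 193 = -461309/10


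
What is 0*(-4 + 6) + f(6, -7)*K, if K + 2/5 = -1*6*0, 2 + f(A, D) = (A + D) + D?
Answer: 4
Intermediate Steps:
f(A, D) = -2 + A + 2*D (f(A, D) = -2 + ((A + D) + D) = -2 + (A + 2*D) = -2 + A + 2*D)
K = -⅖ (K = -⅖ - 1*6*0 = -⅖ - 6*0 = -⅖ + 0 = -⅖ ≈ -0.40000)
0*(-4 + 6) + f(6, -7)*K = 0*(-4 + 6) + (-2 + 6 + 2*(-7))*(-⅖) = 0*2 + (-2 + 6 - 14)*(-⅖) = 0 - 10*(-⅖) = 0 + 4 = 4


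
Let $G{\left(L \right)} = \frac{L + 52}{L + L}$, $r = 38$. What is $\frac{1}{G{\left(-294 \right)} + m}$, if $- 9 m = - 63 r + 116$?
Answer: $\frac{882}{223607} \approx 0.0039444$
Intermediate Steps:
$G{\left(L \right)} = \frac{52 + L}{2 L}$
$m = \frac{2278}{9}$ ($m = - \frac{\left(-63\right) 38 + 116}{9} = - \frac{-2394 + 116}{9} = \left(- \frac{1}{9}\right) \left(-2278\right) = \frac{2278}{9} \approx 253.11$)
$\frac{1}{G{\left(-294 \right)} + m} = \frac{1}{\frac{52 - 294}{2 \left(-294\right)} + \frac{2278}{9}} = \frac{1}{\frac{1}{2} \left(- \frac{1}{294}\right) \left(-242\right) + \frac{2278}{9}} = \frac{1}{\frac{121}{294} + \frac{2278}{9}} = \frac{1}{\frac{223607}{882}} = \frac{882}{223607}$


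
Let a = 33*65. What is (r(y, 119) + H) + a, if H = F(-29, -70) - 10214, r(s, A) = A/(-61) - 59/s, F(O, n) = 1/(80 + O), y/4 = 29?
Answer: -2912788921/360876 ≈ -8071.4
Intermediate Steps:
y = 116 (y = 4*29 = 116)
r(s, A) = -59/s - A/61 (r(s, A) = A*(-1/61) - 59/s = -A/61 - 59/s = -59/s - A/61)
H = -520913/51 (H = 1/(80 - 29) - 10214 = 1/51 - 10214 = -520913/51 ≈ -10214.)
a = 2145
(r(y, 119) + H) + a = ((-59/116 - 1/61*119) - 520913/51) + 2145 = ((-59*1/116 - 119/61) - 520913/51) + 2145 = ((-59/116 - 119/61) - 520913/51) + 2145 = (-17403/7076 - 520913/51) + 2145 = -3686867941/360876 + 2145 = -2912788921/360876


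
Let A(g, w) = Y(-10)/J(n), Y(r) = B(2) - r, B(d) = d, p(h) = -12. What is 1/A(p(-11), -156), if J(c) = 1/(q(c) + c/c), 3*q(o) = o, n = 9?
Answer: 1/48 ≈ 0.020833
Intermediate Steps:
q(o) = o/3
J(c) = 1/(1 + c/3) (J(c) = 1/(c/3 + c/c) = 1/(c/3 + 1) = 1/(1 + c/3))
Y(r) = 2 - r
A(g, w) = 48 (A(g, w) = (2 - 1*(-10))/((3/(3 + 9))) = (2 + 10)/((3/12)) = 12/((3*(1/12))) = 12/(1/4) = 12*4 = 48)
1/A(p(-11), -156) = 1/48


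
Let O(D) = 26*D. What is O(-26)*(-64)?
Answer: 43264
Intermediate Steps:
O(-26)*(-64) = (26*(-26))*(-64) = -676*(-64) = 43264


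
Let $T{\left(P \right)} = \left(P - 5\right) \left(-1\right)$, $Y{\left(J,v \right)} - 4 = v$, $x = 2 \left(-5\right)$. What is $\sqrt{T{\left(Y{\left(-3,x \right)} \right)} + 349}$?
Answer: $6 \sqrt{10} \approx 18.974$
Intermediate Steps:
$x = -10$
$Y{\left(J,v \right)} = 4 + v$
$T{\left(P \right)} = 5 - P$ ($T{\left(P \right)} = \left(-5 + P\right) \left(-1\right) = 5 - P$)
$\sqrt{T{\left(Y{\left(-3,x \right)} \right)} + 349} = \sqrt{\left(5 - \left(4 - 10\right)\right) + 349} = \sqrt{\left(5 - -6\right) + 349} = \sqrt{\left(5 + 6\right) + 349} = \sqrt{11 + 349} = \sqrt{360} = 6 \sqrt{10}$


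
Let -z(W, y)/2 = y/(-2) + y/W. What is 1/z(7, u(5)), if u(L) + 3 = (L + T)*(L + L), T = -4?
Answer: ⅕ ≈ 0.20000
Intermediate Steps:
u(L) = -3 + 2*L*(-4 + L) (u(L) = -3 + (L - 4)*(L + L) = -3 + (-4 + L)*(2*L) = -3 + 2*L*(-4 + L))
z(W, y) = y - 2*y/W (z(W, y) = -2*(y/(-2) + y/W) = -2*(y*(-½) + y/W) = -2*(-y/2 + y/W) = y - 2*y/W)
1/z(7, u(5)) = 1/((-3 - 8*5 + 2*5²)*(-2 + 7)/7) = 1/((-3 - 40 + 2*25)*(⅐)*5) = 1/((-3 - 40 + 50)*(⅐)*5) = 1/(7*(⅐)*5) = 1/5 = ⅕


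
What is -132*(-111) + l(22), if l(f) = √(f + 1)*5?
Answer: 14652 + 5*√23 ≈ 14676.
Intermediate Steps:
l(f) = 5*√(1 + f) (l(f) = √(1 + f)*5 = 5*√(1 + f))
-132*(-111) + l(22) = -132*(-111) + 5*√(1 + 22) = 14652 + 5*√23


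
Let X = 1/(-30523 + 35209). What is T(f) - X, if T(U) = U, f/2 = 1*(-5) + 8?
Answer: 28115/4686 ≈ 5.9998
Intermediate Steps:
f = 6 (f = 2*(1*(-5) + 8) = 2*(-5 + 8) = 2*3 = 6)
X = 1/4686 ≈ 0.00021340
T(f) - X = 6 - 1*1/4686 = 6 - 1/4686 = 28115/4686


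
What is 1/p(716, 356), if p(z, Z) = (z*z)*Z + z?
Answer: 1/182506252 ≈ 5.4793e-9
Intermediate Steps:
p(z, Z) = z + Z*z² (p(z, Z) = z²*Z + z = Z*z² + z = z + Z*z²)
1/p(716, 356) = 1/(716*(1 + 356*716)) = 1/(716*(1 + 254896)) = 1/(716*254897) = 1/182506252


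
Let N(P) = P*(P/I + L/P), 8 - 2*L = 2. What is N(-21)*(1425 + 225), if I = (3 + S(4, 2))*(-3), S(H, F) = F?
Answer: -43560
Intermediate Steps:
L = 3 (L = 4 - 1/2*2 = 4 - 1 = 3)
I = -15 (I = (3 + 2)*(-3) = 5*(-3) = -15)
N(P) = P*(3/P - P/15) (N(P) = P*(P/(-15) + 3/P) = P*(P*(-1/15) + 3/P) = P*(-P/15 + 3/P) = P*(3/P - P/15))
N(-21)*(1425 + 225) = (3 - 1/15*(-21)**2)*(1425 + 225) = (3 - 1/15*441)*1650 = (3 - 147/5)*1650 = -132/5*1650 = -43560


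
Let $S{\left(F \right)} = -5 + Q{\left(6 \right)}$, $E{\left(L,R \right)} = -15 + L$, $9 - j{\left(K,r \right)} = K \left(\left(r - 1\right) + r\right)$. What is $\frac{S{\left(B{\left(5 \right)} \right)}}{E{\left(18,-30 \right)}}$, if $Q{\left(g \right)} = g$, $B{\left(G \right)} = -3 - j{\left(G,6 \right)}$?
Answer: $\frac{1}{3} \approx 0.33333$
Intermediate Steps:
$j{\left(K,r \right)} = 9 - K \left(-1 + 2 r\right)$ ($j{\left(K,r \right)} = 9 - K \left(\left(r - 1\right) + r\right) = 9 - K \left(\left(-1 + r\right) + r\right) = 9 - K \left(-1 + 2 r\right)$)
$B{\left(G \right)} = -12 + 11 G$ ($B{\left(G \right)} = -3 - \left(9 + G - 2 G 6\right) = -3 - \left(9 + G - 12 G\right) = -3 - \left(9 - 11 G\right) = -3 + \left(-9 + 11 G\right) = -12 + 11 G$)
$S{\left(F \right)} = 1$ ($S{\left(F \right)} = -5 + 6 = 1$)
$\frac{S{\left(B{\left(5 \right)} \right)}}{E{\left(18,-30 \right)}} = 1 \frac{1}{-15 + 18} = 1 \cdot \frac{1}{3} = \frac{1}{3}$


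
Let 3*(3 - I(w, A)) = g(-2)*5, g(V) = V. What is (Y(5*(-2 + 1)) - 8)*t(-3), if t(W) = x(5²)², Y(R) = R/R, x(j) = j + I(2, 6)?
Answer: -61852/9 ≈ -6872.4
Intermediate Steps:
I(w, A) = 19/3 (I(w, A) = 3 - (-2)*5/3 = 3 - ⅓*(-10) = 3 + 10/3 = 19/3)
x(j) = 19/3 + j (x(j) = j + 19/3 = 19/3 + j)
Y(R) = 1
t(W) = 8836/9 (t(W) = (19/3 + 5²)² = (19/3 + 25)² = (94/3)² = 8836/9)
(Y(5*(-2 + 1)) - 8)*t(-3) = (1 - 8)*(8836/9) = -7*8836/9 = -61852/9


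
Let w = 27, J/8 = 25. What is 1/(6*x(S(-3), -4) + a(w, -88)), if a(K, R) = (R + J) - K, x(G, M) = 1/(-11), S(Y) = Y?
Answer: 11/929 ≈ 0.011841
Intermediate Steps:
J = 200 (J = 8*25 = 200)
x(G, M) = -1/11
a(K, R) = 200 + R - K (a(K, R) = (R + 200) - K = (200 + R) - K = 200 + R - K)
1/(6*x(S(-3), -4) + a(w, -88)) = 1/(6*(-1/11) + (200 - 88 - 1*27)) = 1/(-6/11 + (200 - 88 - 27)) = 1/(-6/11 + 85) = 1/(929/11) = 11/929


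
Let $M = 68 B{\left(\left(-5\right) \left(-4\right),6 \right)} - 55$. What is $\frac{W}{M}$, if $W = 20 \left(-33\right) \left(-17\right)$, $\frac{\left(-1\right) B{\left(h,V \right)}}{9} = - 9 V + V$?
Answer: $\frac{11220}{29321} \approx 0.38266$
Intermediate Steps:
$B{\left(h,V \right)} = 72 V$ ($B{\left(h,V \right)} = - 9 \left(- 9 V + V\right) = - 9 \left(- 8 V\right) = 72 V$)
$M = 29321$ ($M = 68 \cdot 72 \cdot 6 - 55 = 68 \cdot 432 - 55 = 29376 - 55 = 29321$)
$W = 11220$ ($W = \left(-660\right) \left(-17\right) = 11220$)
$\frac{W}{M} = \frac{11220}{29321}$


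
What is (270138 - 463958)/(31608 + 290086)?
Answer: -96910/160847 ≈ -0.60250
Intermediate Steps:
(270138 - 463958)/(31608 + 290086) = -193820/321694 = -193820*1/321694 = -96910/160847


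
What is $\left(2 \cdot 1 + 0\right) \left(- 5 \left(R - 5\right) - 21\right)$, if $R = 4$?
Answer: $-32$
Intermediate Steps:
$\left(2 \cdot 1 + 0\right) \left(- 5 \left(R - 5\right) - 21\right) = \left(2 \cdot 1 + 0\right) \left(- 5 \left(4 - 5\right) - 21\right) = \left(2 + 0\right) \left(\left(-5\right) \left(-1\right) - 21\right) = 2 \left(5 - 21\right) = 2 \left(-16\right) = -32$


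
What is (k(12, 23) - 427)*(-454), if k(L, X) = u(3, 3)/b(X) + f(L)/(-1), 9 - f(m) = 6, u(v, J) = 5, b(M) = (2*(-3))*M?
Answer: 13471315/69 ≈ 1.9524e+5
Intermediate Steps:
b(M) = -6*M
f(m) = 3 (f(m) = 9 - 1*6 = 9 - 6 = 3)
k(L, X) = -3 - 5/(6*X) (k(L, X) = 5/((-6*X)) + 3/(-1) = 5*(-1/(6*X)) + 3*(-1) = -5/(6*X) - 3 = -3 - 5/(6*X))
(k(12, 23) - 427)*(-454) = ((-3 - ⅚/23) - 427)*(-454) = ((-3 - ⅚*1/23) - 427)*(-454) = ((-3 - 5/138) - 427)*(-454) = (-419/138 - 427)*(-454) = -59345/138*(-454) = 13471315/69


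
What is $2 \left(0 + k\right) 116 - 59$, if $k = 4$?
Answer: $869$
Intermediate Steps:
$2 \left(0 + k\right) 116 - 59 = 2 \left(0 + 4\right) 116 - 59 = 2 \cdot 4 \cdot 116 - 59 = 8 \cdot 116 - 59 = 928 - 59 = 869$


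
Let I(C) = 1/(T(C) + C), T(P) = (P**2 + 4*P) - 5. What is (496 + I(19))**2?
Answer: 50040347809/203401 ≈ 2.4602e+5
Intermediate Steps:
T(P) = -5 + P**2 + 4*P
I(C) = 1/(-5 + C**2 + 5*C) (I(C) = 1/((-5 + C**2 + 4*C) + C) = 1/(-5 + C**2 + 5*C))
(496 + I(19))**2 = (496 + 1/(-5 + 19**2 + 5*19))**2 = (496 + 1/(-5 + 361 + 95))**2 = (496 + 1/451)**2 = (223697/451)**2 = 50040347809/203401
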